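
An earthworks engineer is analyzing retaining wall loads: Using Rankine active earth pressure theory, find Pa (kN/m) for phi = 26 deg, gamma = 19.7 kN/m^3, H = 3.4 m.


Compute active earth pressure coefficient:
Ka = tan^2(45 - phi/2) = tan^2(32.0) = 0.390462
Compute active force:
Pa = 0.5 * Ka * gamma * H^2
Pa = 0.5 * 0.390462 * 19.7 * 3.4^2
Pa = 44.46 kN/m


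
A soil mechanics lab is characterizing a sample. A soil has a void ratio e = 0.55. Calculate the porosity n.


Using the relation n = e / (1 + e)
n = 0.55 / (1 + 0.55)
n = 0.55 / 1.55
n = 0.3548


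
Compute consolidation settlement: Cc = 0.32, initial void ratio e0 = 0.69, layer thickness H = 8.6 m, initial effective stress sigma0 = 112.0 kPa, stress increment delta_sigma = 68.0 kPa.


Using Sc = Cc * H / (1 + e0) * log10((sigma0 + delta_sigma) / sigma0)
Stress ratio = (112.0 + 68.0) / 112.0 = 1.60714
log10(1.60714) = 0.206054
Cc * H / (1 + e0) = 0.32 * 8.6 / (1 + 0.69) = 1.6284
Sc = 1.6284 * 0.206054
Sc = 0.3355 m


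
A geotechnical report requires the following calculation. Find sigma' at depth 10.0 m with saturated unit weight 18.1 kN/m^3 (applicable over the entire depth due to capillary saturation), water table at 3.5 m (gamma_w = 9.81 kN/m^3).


Total stress = gamma_sat * depth
sigma = 18.1 * 10.0 = 181.0 kPa
Pore water pressure u = gamma_w * (depth - d_wt)
u = 9.81 * (10.0 - 3.5) = 63.765 kPa
Effective stress = sigma - u
sigma' = 181.0 - 63.765 = 117.24 kPa


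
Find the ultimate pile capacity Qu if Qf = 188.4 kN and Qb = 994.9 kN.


Using Qu = Qf + Qb
Qu = 188.4 + 994.9
Qu = 1183.3 kN


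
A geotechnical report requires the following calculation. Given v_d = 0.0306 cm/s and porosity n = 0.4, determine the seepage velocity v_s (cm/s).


Using v_s = v_d / n
v_s = 0.0306 / 0.4
v_s = 0.0765 cm/s


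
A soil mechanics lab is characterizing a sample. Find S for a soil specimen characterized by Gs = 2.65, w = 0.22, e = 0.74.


Using S = Gs * w / e
S = 2.65 * 0.22 / 0.74
S = 0.7878


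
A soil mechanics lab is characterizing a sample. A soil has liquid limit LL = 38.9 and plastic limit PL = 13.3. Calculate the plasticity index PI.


Using PI = LL - PL
PI = 38.9 - 13.3
PI = 25.6


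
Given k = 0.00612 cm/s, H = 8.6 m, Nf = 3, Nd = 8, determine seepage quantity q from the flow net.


Convert k to m/s for unit consistency with H:
k = 0.00612 cm/s = 0.00612 / 100 m/s = 6.12e-05 m/s
Using q = k * H * Nf / Nd
Nf / Nd = 3 / 8 = 0.375
q = 6.12e-05 * 8.6 * 0.375
q = 0.0001974 m^3/s per m


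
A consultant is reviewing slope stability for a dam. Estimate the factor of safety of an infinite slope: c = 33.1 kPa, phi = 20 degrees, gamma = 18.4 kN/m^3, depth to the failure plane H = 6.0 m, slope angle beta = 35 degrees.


Result: 1.158

Derivation:
Using Fs = c / (gamma*H*sin(beta)*cos(beta)) + tan(phi)/tan(beta)
Cohesion contribution = 33.1 / (18.4*6.0*sin(35)*cos(35))
Cohesion contribution = 0.638121
Friction contribution = tan(20)/tan(35) = 0.519803
Fs = 0.638121 + 0.519803
Fs = 1.158


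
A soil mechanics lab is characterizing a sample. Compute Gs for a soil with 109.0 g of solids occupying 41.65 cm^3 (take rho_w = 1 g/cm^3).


Result: 2.617

Derivation:
Using Gs = m_s / (V_s * rho_w)
Since rho_w = 1 g/cm^3:
Gs = 109.0 / 41.65
Gs = 2.617


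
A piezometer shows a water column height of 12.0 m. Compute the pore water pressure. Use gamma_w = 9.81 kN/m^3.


Using u = gamma_w * h_w
u = 9.81 * 12.0
u = 117.72 kPa


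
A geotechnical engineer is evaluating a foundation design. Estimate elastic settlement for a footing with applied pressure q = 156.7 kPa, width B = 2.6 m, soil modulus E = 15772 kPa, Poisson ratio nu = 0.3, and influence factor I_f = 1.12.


Result: 26.328 mm

Derivation:
Using Se = q * B * (1 - nu^2) * I_f / E
1 - nu^2 = 1 - 0.3^2 = 0.91
Se = 156.7 * 2.6 * 0.91 * 1.12 / 15772
Se = 0.026328 m
Convert to mm: Se = 0.026328 * 1000 = 26.328 mm


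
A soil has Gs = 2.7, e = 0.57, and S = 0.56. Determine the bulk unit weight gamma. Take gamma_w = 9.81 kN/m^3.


Using gamma = gamma_w * (Gs + S*e) / (1 + e)
Numerator: Gs + S*e = 2.7 + 0.56*0.57 = 3.0192
Denominator: 1 + e = 1 + 0.57 = 1.57
gamma = 9.81 * 3.0192 / 1.57
gamma = 18.865 kN/m^3


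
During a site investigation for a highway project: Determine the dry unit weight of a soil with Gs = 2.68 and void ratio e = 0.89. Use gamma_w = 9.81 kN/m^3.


Using gamma_d = Gs * gamma_w / (1 + e)
gamma_d = 2.68 * 9.81 / (1 + 0.89)
gamma_d = 2.68 * 9.81 / 1.89
gamma_d = 13.91 kN/m^3


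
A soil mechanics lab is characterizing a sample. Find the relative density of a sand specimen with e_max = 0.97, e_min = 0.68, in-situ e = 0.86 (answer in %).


Using Dr = (e_max - e) / (e_max - e_min) * 100
e_max - e = 0.97 - 0.86 = 0.11
e_max - e_min = 0.97 - 0.68 = 0.29
Dr = 0.11 / 0.29 * 100
Dr = 37.93 %


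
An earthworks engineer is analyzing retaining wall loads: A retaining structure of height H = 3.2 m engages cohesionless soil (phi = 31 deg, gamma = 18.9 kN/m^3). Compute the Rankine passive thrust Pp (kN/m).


Compute passive earth pressure coefficient:
Kp = tan^2(45 + phi/2) = tan^2(60.5) = 3.124035
Compute passive force:
Pp = 0.5 * Kp * gamma * H^2
Pp = 0.5 * 3.124035 * 18.9 * 3.2^2
Pp = 302.31 kN/m


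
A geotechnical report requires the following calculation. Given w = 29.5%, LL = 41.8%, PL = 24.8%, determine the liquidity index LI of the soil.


First compute the plasticity index:
PI = LL - PL = 41.8 - 24.8 = 17.0
Then compute the liquidity index:
LI = (w - PL) / PI
LI = (29.5 - 24.8) / 17.0
LI = 0.276


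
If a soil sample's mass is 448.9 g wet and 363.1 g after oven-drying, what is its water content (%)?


Result: 23.63 %

Derivation:
Using w = (m_wet - m_dry) / m_dry * 100
m_wet - m_dry = 448.9 - 363.1 = 85.8 g
w = 85.8 / 363.1 * 100
w = 23.63 %


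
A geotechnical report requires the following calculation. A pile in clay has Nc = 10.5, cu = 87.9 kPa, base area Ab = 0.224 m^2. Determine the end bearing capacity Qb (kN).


Using Qb = Nc * cu * Ab
Qb = 10.5 * 87.9 * 0.224
Qb = 206.74 kN


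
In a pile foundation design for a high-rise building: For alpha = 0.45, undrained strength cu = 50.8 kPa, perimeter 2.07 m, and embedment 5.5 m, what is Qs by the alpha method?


Using Qs = alpha * cu * perimeter * L
Qs = 0.45 * 50.8 * 2.07 * 5.5
Qs = 260.26 kN


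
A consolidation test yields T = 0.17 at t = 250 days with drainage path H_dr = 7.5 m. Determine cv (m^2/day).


Result: 0.03825 m^2/day

Derivation:
Using cv = T * H_dr^2 / t
H_dr^2 = 7.5^2 = 56.25
cv = 0.17 * 56.25 / 250
cv = 0.03825 m^2/day


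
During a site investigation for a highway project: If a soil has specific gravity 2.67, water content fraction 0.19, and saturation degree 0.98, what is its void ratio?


Result: 0.5177

Derivation:
Using the relation e = Gs * w / S
e = 2.67 * 0.19 / 0.98
e = 0.5177


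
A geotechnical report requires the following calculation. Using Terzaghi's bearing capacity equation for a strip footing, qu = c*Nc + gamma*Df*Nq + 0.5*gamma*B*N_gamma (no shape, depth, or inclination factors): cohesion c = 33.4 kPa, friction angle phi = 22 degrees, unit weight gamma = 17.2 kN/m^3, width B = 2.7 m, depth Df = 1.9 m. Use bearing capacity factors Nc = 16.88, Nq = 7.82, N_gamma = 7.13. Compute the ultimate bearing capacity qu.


Result: 984.91 kPa

Derivation:
Compute qu = c*Nc + gamma*Df*Nq + 0.5*gamma*B*N_gamma
Term 1: 33.4 * 16.88 = 563.792
Term 2: 17.2 * 1.9 * 7.82 = 255.5576
Term 3: 0.5 * 17.2 * 2.7 * 7.13 = 165.5586
qu = 563.792 + 255.5576 + 165.5586
qu = 984.91 kPa


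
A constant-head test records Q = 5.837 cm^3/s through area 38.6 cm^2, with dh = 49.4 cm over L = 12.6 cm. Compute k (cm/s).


Result: 0.03857 cm/s

Derivation:
Compute hydraulic gradient:
i = dh / L = 49.4 / 12.6 = 3.92063
Then apply Darcy's law:
k = Q / (A * i)
k = 5.837 / (38.6 * 3.92063)
k = 5.837 / 151.337
k = 0.03857 cm/s


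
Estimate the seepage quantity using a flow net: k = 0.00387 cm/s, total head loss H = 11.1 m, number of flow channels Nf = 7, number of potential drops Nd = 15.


Result: 0.0002005 m^3/s per m

Derivation:
Convert k to m/s for unit consistency with H:
k = 0.00387 cm/s = 0.00387 / 100 m/s = 3.87e-05 m/s
Using q = k * H * Nf / Nd
Nf / Nd = 7 / 15 = 0.4667
q = 3.87e-05 * 11.1 * 0.4667
q = 0.0002005 m^3/s per m


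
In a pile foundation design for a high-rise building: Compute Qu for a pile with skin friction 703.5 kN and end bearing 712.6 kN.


Result: 1416.1 kN

Derivation:
Using Qu = Qf + Qb
Qu = 703.5 + 712.6
Qu = 1416.1 kN


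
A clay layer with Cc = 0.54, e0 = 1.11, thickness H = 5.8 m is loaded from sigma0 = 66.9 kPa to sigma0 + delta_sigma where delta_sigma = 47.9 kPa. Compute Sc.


Using Sc = Cc * H / (1 + e0) * log10((sigma0 + delta_sigma) / sigma0)
Stress ratio = (66.9 + 47.9) / 66.9 = 1.71599
log10(1.71599) = 0.234516
Cc * H / (1 + e0) = 0.54 * 5.8 / (1 + 1.11) = 1.48436
Sc = 1.48436 * 0.234516
Sc = 0.3481 m


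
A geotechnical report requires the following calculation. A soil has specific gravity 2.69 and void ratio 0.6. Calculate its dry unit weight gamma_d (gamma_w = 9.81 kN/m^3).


Using gamma_d = Gs * gamma_w / (1 + e)
gamma_d = 2.69 * 9.81 / (1 + 0.6)
gamma_d = 2.69 * 9.81 / 1.6
gamma_d = 16.493 kN/m^3


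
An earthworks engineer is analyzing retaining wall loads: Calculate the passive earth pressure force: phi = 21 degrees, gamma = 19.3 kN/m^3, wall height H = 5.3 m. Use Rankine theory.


Result: 573.87 kN/m

Derivation:
Compute passive earth pressure coefficient:
Kp = tan^2(45 + phi/2) = tan^2(55.5) = 2.117051
Compute passive force:
Pp = 0.5 * Kp * gamma * H^2
Pp = 0.5 * 2.117051 * 19.3 * 5.3^2
Pp = 573.87 kN/m


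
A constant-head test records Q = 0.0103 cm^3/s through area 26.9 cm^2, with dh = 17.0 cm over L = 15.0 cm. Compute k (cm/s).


Compute hydraulic gradient:
i = dh / L = 17.0 / 15.0 = 1.13333
Then apply Darcy's law:
k = Q / (A * i)
k = 0.0103 / (26.9 * 1.13333)
k = 0.0103 / 30.4867
k = 0.000338 cm/s


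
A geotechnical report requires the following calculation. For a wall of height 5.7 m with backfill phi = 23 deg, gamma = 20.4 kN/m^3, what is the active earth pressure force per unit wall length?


Result: 145.18 kN/m

Derivation:
Compute active earth pressure coefficient:
Ka = tan^2(45 - phi/2) = tan^2(33.5) = 0.438092
Compute active force:
Pa = 0.5 * Ka * gamma * H^2
Pa = 0.5 * 0.438092 * 20.4 * 5.7^2
Pa = 145.18 kN/m


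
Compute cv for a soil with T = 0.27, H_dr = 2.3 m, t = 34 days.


Using cv = T * H_dr^2 / t
H_dr^2 = 2.3^2 = 5.29
cv = 0.27 * 5.29 / 34
cv = 0.04201 m^2/day


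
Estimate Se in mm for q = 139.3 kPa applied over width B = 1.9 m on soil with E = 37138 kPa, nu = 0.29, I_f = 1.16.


Using Se = q * B * (1 - nu^2) * I_f / E
1 - nu^2 = 1 - 0.29^2 = 0.9159
Se = 139.3 * 1.9 * 0.9159 * 1.16 / 37138
Se = 0.007572 m
Convert to mm: Se = 0.007572 * 1000 = 7.572 mm


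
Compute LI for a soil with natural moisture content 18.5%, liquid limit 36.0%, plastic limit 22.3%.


Result: -0.277

Derivation:
First compute the plasticity index:
PI = LL - PL = 36.0 - 22.3 = 13.7
Then compute the liquidity index:
LI = (w - PL) / PI
LI = (18.5 - 22.3) / 13.7
LI = -0.277


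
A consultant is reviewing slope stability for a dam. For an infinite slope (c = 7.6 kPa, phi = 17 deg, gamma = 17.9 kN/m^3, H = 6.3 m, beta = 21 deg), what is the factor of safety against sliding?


Using Fs = c / (gamma*H*sin(beta)*cos(beta)) + tan(phi)/tan(beta)
Cohesion contribution = 7.6 / (17.9*6.3*sin(21)*cos(21))
Cohesion contribution = 0.201437
Friction contribution = tan(17)/tan(21) = 0.796456
Fs = 0.201437 + 0.796456
Fs = 0.998


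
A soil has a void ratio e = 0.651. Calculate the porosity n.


Using the relation n = e / (1 + e)
n = 0.651 / (1 + 0.651)
n = 0.651 / 1.651
n = 0.3943


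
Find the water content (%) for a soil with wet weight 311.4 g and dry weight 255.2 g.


Using w = (m_wet - m_dry) / m_dry * 100
m_wet - m_dry = 311.4 - 255.2 = 56.2 g
w = 56.2 / 255.2 * 100
w = 22.02 %


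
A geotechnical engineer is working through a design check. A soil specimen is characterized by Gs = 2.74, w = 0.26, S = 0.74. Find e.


Result: 0.9627

Derivation:
Using the relation e = Gs * w / S
e = 2.74 * 0.26 / 0.74
e = 0.9627


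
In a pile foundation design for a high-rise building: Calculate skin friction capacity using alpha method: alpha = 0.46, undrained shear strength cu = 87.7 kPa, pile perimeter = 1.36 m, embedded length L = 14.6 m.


Result: 801.03 kN

Derivation:
Using Qs = alpha * cu * perimeter * L
Qs = 0.46 * 87.7 * 1.36 * 14.6
Qs = 801.03 kN


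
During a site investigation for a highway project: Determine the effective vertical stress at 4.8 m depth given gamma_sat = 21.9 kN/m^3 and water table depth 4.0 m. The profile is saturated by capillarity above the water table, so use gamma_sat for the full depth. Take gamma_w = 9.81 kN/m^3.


Total stress = gamma_sat * depth
sigma = 21.9 * 4.8 = 105.12 kPa
Pore water pressure u = gamma_w * (depth - d_wt)
u = 9.81 * (4.8 - 4.0) = 7.848 kPa
Effective stress = sigma - u
sigma' = 105.12 - 7.848 = 97.27 kPa


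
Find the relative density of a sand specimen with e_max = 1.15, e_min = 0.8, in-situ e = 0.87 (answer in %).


Using Dr = (e_max - e) / (e_max - e_min) * 100
e_max - e = 1.15 - 0.87 = 0.28
e_max - e_min = 1.15 - 0.8 = 0.35
Dr = 0.28 / 0.35 * 100
Dr = 80.0 %


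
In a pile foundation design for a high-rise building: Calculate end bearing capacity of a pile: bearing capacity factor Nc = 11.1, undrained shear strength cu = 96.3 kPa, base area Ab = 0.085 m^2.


Using Qb = Nc * cu * Ab
Qb = 11.1 * 96.3 * 0.085
Qb = 90.86 kN


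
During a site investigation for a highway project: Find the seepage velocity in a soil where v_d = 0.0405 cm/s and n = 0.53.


Using v_s = v_d / n
v_s = 0.0405 / 0.53
v_s = 0.07642 cm/s


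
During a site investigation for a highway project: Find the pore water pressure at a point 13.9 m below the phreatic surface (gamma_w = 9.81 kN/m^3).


Using u = gamma_w * h_w
u = 9.81 * 13.9
u = 136.36 kPa


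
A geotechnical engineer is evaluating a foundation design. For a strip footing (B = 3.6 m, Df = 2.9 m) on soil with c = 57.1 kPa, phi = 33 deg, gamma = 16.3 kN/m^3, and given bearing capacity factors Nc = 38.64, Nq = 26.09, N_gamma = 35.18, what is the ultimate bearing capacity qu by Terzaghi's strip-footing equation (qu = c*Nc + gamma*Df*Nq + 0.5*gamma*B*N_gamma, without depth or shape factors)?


Compute qu = c*Nc + gamma*Df*Nq + 0.5*gamma*B*N_gamma
Term 1: 57.1 * 38.64 = 2206.344
Term 2: 16.3 * 2.9 * 26.09 = 1233.2743
Term 3: 0.5 * 16.3 * 3.6 * 35.18 = 1032.1812
qu = 2206.344 + 1233.2743 + 1032.1812
qu = 4471.8 kPa


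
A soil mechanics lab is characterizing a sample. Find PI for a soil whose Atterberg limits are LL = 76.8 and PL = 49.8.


Result: 27.0

Derivation:
Using PI = LL - PL
PI = 76.8 - 49.8
PI = 27.0


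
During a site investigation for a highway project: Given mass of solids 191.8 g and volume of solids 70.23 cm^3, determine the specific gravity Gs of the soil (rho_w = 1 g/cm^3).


Result: 2.731

Derivation:
Using Gs = m_s / (V_s * rho_w)
Since rho_w = 1 g/cm^3:
Gs = 191.8 / 70.23
Gs = 2.731


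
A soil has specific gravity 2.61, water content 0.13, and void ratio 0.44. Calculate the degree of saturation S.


Using S = Gs * w / e
S = 2.61 * 0.13 / 0.44
S = 0.7711


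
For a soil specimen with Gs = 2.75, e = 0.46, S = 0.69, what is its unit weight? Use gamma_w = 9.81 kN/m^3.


Using gamma = gamma_w * (Gs + S*e) / (1 + e)
Numerator: Gs + S*e = 2.75 + 0.69*0.46 = 3.0674
Denominator: 1 + e = 1 + 0.46 = 1.46
gamma = 9.81 * 3.0674 / 1.46
gamma = 20.61 kN/m^3


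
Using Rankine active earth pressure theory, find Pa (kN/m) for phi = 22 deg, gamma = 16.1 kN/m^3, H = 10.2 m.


Compute active earth pressure coefficient:
Ka = tan^2(45 - phi/2) = tan^2(34.0) = 0.454962
Compute active force:
Pa = 0.5 * Ka * gamma * H^2
Pa = 0.5 * 0.454962 * 16.1 * 10.2^2
Pa = 381.04 kN/m


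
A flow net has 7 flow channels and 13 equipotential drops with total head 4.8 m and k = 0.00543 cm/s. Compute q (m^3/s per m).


Result: 0.0001403 m^3/s per m

Derivation:
Convert k to m/s for unit consistency with H:
k = 0.00543 cm/s = 0.00543 / 100 m/s = 5.43e-05 m/s
Using q = k * H * Nf / Nd
Nf / Nd = 7 / 13 = 0.5385
q = 5.43e-05 * 4.8 * 0.5385
q = 0.0001403 m^3/s per m


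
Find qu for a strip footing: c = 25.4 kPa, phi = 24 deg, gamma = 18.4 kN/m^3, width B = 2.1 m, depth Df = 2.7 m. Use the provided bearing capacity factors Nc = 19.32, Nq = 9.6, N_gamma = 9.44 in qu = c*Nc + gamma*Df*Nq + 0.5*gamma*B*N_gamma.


Compute qu = c*Nc + gamma*Df*Nq + 0.5*gamma*B*N_gamma
Term 1: 25.4 * 19.32 = 490.728
Term 2: 18.4 * 2.7 * 9.6 = 476.928
Term 3: 0.5 * 18.4 * 2.1 * 9.44 = 182.3808
qu = 490.728 + 476.928 + 182.3808
qu = 1150.04 kPa


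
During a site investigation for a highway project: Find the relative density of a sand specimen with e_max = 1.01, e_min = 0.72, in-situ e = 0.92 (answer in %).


Using Dr = (e_max - e) / (e_max - e_min) * 100
e_max - e = 1.01 - 0.92 = 0.09
e_max - e_min = 1.01 - 0.72 = 0.29
Dr = 0.09 / 0.29 * 100
Dr = 31.03 %


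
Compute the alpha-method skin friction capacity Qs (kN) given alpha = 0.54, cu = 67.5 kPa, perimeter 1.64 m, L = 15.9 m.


Using Qs = alpha * cu * perimeter * L
Qs = 0.54 * 67.5 * 1.64 * 15.9
Qs = 950.47 kN


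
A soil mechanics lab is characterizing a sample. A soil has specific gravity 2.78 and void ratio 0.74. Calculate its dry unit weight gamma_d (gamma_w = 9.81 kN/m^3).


Using gamma_d = Gs * gamma_w / (1 + e)
gamma_d = 2.78 * 9.81 / (1 + 0.74)
gamma_d = 2.78 * 9.81 / 1.74
gamma_d = 15.673 kN/m^3


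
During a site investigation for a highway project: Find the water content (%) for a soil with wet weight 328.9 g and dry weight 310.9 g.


Using w = (m_wet - m_dry) / m_dry * 100
m_wet - m_dry = 328.9 - 310.9 = 18.0 g
w = 18.0 / 310.9 * 100
w = 5.79 %


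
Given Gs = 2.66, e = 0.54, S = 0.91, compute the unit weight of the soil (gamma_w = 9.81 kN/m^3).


Using gamma = gamma_w * (Gs + S*e) / (1 + e)
Numerator: Gs + S*e = 2.66 + 0.91*0.54 = 3.1514
Denominator: 1 + e = 1 + 0.54 = 1.54
gamma = 9.81 * 3.1514 / 1.54
gamma = 20.075 kN/m^3


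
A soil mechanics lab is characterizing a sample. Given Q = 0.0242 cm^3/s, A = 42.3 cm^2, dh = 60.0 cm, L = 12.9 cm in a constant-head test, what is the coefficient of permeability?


Compute hydraulic gradient:
i = dh / L = 60.0 / 12.9 = 4.65116
Then apply Darcy's law:
k = Q / (A * i)
k = 0.0242 / (42.3 * 4.65116)
k = 0.0242 / 196.744
k = 0.000123 cm/s


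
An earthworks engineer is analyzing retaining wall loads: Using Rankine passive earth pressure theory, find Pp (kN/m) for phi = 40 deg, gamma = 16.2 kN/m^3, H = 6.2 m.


Compute passive earth pressure coefficient:
Kp = tan^2(45 + phi/2) = tan^2(65.0) = 4.59891
Compute passive force:
Pp = 0.5 * Kp * gamma * H^2
Pp = 0.5 * 4.59891 * 16.2 * 6.2^2
Pp = 1431.93 kN/m


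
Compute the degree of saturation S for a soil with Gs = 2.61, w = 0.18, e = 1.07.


Using S = Gs * w / e
S = 2.61 * 0.18 / 1.07
S = 0.4391


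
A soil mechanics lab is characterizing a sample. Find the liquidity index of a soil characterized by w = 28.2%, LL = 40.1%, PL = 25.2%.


First compute the plasticity index:
PI = LL - PL = 40.1 - 25.2 = 14.9
Then compute the liquidity index:
LI = (w - PL) / PI
LI = (28.2 - 25.2) / 14.9
LI = 0.201


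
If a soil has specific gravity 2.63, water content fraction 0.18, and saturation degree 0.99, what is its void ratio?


Result: 0.4782

Derivation:
Using the relation e = Gs * w / S
e = 2.63 * 0.18 / 0.99
e = 0.4782


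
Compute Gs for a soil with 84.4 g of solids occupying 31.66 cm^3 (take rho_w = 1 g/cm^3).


Using Gs = m_s / (V_s * rho_w)
Since rho_w = 1 g/cm^3:
Gs = 84.4 / 31.66
Gs = 2.666


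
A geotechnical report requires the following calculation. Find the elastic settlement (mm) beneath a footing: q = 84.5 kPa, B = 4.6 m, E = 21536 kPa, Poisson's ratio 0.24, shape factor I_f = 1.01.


Using Se = q * B * (1 - nu^2) * I_f / E
1 - nu^2 = 1 - 0.24^2 = 0.9424
Se = 84.5 * 4.6 * 0.9424 * 1.01 / 21536
Se = 0.017179 m
Convert to mm: Se = 0.017179 * 1000 = 17.179 mm


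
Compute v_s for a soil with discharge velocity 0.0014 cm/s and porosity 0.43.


Using v_s = v_d / n
v_s = 0.0014 / 0.43
v_s = 0.00326 cm/s


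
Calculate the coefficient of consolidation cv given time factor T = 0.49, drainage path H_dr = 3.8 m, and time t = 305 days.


Using cv = T * H_dr^2 / t
H_dr^2 = 3.8^2 = 14.44
cv = 0.49 * 14.44 / 305
cv = 0.0232 m^2/day


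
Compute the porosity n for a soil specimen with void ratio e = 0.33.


Using the relation n = e / (1 + e)
n = 0.33 / (1 + 0.33)
n = 0.33 / 1.33
n = 0.2481


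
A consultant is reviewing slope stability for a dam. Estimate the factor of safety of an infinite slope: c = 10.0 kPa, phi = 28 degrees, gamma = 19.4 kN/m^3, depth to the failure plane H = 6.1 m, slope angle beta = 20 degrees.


Using Fs = c / (gamma*H*sin(beta)*cos(beta)) + tan(phi)/tan(beta)
Cohesion contribution = 10.0 / (19.4*6.1*sin(20)*cos(20))
Cohesion contribution = 0.262924
Friction contribution = tan(28)/tan(20) = 1.46086
Fs = 0.262924 + 1.46086
Fs = 1.724


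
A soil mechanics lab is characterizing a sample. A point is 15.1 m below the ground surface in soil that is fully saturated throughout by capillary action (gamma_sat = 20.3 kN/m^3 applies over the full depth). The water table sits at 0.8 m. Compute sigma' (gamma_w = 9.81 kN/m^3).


Total stress = gamma_sat * depth
sigma = 20.3 * 15.1 = 306.53 kPa
Pore water pressure u = gamma_w * (depth - d_wt)
u = 9.81 * (15.1 - 0.8) = 140.283 kPa
Effective stress = sigma - u
sigma' = 306.53 - 140.283 = 166.25 kPa


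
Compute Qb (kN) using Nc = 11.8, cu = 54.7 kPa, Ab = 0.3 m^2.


Using Qb = Nc * cu * Ab
Qb = 11.8 * 54.7 * 0.3
Qb = 193.64 kN


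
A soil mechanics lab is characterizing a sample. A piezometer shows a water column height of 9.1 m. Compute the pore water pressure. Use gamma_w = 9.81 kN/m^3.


Using u = gamma_w * h_w
u = 9.81 * 9.1
u = 89.27 kPa


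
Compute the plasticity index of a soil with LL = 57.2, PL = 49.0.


Using PI = LL - PL
PI = 57.2 - 49.0
PI = 8.2


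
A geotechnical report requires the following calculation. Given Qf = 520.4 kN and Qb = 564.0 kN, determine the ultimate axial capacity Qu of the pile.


Using Qu = Qf + Qb
Qu = 520.4 + 564.0
Qu = 1084.4 kN


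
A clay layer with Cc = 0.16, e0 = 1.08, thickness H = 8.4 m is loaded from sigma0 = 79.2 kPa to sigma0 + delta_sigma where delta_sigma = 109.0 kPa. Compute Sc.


Result: 0.2429 m

Derivation:
Using Sc = Cc * H / (1 + e0) * log10((sigma0 + delta_sigma) / sigma0)
Stress ratio = (79.2 + 109.0) / 79.2 = 2.37626
log10(2.37626) = 0.375894
Cc * H / (1 + e0) = 0.16 * 8.4 / (1 + 1.08) = 0.646154
Sc = 0.646154 * 0.375894
Sc = 0.2429 m


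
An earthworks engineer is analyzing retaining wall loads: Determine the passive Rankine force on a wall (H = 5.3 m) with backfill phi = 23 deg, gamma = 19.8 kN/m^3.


Result: 634.78 kN/m

Derivation:
Compute passive earth pressure coefficient:
Kp = tan^2(45 + phi/2) = tan^2(56.5) = 2.282623
Compute passive force:
Pp = 0.5 * Kp * gamma * H^2
Pp = 0.5 * 2.282623 * 19.8 * 5.3^2
Pp = 634.78 kN/m


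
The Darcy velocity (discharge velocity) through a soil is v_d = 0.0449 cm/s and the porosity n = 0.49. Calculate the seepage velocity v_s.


Using v_s = v_d / n
v_s = 0.0449 / 0.49
v_s = 0.09163 cm/s


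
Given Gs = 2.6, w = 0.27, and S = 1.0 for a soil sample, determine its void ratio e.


Using the relation e = Gs * w / S
e = 2.6 * 0.27 / 1.0
e = 0.702


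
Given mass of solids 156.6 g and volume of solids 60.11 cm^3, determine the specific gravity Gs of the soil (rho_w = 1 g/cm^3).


Result: 2.605

Derivation:
Using Gs = m_s / (V_s * rho_w)
Since rho_w = 1 g/cm^3:
Gs = 156.6 / 60.11
Gs = 2.605


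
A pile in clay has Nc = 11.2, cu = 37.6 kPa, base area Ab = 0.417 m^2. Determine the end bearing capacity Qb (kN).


Result: 175.61 kN

Derivation:
Using Qb = Nc * cu * Ab
Qb = 11.2 * 37.6 * 0.417
Qb = 175.61 kN


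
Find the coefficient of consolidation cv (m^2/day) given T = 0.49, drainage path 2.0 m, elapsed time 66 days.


Using cv = T * H_dr^2 / t
H_dr^2 = 2.0^2 = 4.0
cv = 0.49 * 4.0 / 66
cv = 0.0297 m^2/day


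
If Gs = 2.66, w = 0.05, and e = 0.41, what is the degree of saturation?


Using S = Gs * w / e
S = 2.66 * 0.05 / 0.41
S = 0.3244


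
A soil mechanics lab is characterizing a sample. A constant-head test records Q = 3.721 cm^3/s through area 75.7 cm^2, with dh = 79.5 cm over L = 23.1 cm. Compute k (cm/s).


Compute hydraulic gradient:
i = dh / L = 79.5 / 23.1 = 3.44156
Then apply Darcy's law:
k = Q / (A * i)
k = 3.721 / (75.7 * 3.44156)
k = 3.721 / 260.526
k = 0.014283 cm/s


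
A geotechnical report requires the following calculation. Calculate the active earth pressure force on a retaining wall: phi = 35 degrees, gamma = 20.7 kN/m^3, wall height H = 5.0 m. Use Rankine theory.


Compute active earth pressure coefficient:
Ka = tan^2(45 - phi/2) = tan^2(27.5) = 0.27099
Compute active force:
Pa = 0.5 * Ka * gamma * H^2
Pa = 0.5 * 0.27099 * 20.7 * 5.0^2
Pa = 70.12 kN/m


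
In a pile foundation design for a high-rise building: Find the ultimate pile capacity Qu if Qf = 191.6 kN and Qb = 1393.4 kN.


Using Qu = Qf + Qb
Qu = 191.6 + 1393.4
Qu = 1585.0 kN


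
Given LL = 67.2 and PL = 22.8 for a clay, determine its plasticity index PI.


Using PI = LL - PL
PI = 67.2 - 22.8
PI = 44.4


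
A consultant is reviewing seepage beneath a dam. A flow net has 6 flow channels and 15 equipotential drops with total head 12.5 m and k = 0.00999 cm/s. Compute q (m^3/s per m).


Convert k to m/s for unit consistency with H:
k = 0.00999 cm/s = 0.00999 / 100 m/s = 9.99e-05 m/s
Using q = k * H * Nf / Nd
Nf / Nd = 6 / 15 = 0.4
q = 9.99e-05 * 12.5 * 0.4
q = 0.0004995 m^3/s per m


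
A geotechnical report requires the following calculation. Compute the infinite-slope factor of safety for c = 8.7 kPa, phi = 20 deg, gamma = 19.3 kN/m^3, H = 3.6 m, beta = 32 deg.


Using Fs = c / (gamma*H*sin(beta)*cos(beta)) + tan(phi)/tan(beta)
Cohesion contribution = 8.7 / (19.3*3.6*sin(32)*cos(32))
Cohesion contribution = 0.278631
Friction contribution = tan(20)/tan(32) = 0.582474
Fs = 0.278631 + 0.582474
Fs = 0.861


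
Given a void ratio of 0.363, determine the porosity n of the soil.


Using the relation n = e / (1 + e)
n = 0.363 / (1 + 0.363)
n = 0.363 / 1.363
n = 0.2663


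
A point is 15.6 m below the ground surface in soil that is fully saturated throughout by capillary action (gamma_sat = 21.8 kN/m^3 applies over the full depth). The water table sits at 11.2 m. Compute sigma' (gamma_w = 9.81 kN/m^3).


Result: 296.92 kPa

Derivation:
Total stress = gamma_sat * depth
sigma = 21.8 * 15.6 = 340.08 kPa
Pore water pressure u = gamma_w * (depth - d_wt)
u = 9.81 * (15.6 - 11.2) = 43.164 kPa
Effective stress = sigma - u
sigma' = 340.08 - 43.164 = 296.92 kPa


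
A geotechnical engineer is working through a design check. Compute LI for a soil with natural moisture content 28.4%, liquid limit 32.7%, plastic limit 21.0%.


Result: 0.632

Derivation:
First compute the plasticity index:
PI = LL - PL = 32.7 - 21.0 = 11.7
Then compute the liquidity index:
LI = (w - PL) / PI
LI = (28.4 - 21.0) / 11.7
LI = 0.632


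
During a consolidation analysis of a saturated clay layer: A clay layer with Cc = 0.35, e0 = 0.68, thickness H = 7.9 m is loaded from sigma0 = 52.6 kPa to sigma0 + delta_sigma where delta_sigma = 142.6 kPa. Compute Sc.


Using Sc = Cc * H / (1 + e0) * log10((sigma0 + delta_sigma) / sigma0)
Stress ratio = (52.6 + 142.6) / 52.6 = 3.71103
log10(3.71103) = 0.569494
Cc * H / (1 + e0) = 0.35 * 7.9 / (1 + 0.68) = 1.64583
Sc = 1.64583 * 0.569494
Sc = 0.9373 m


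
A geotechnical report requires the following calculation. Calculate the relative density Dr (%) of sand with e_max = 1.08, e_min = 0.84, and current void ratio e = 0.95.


Using Dr = (e_max - e) / (e_max - e_min) * 100
e_max - e = 1.08 - 0.95 = 0.13
e_max - e_min = 1.08 - 0.84 = 0.24
Dr = 0.13 / 0.24 * 100
Dr = 54.17 %


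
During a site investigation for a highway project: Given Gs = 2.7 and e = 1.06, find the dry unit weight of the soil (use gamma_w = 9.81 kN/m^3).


Using gamma_d = Gs * gamma_w / (1 + e)
gamma_d = 2.7 * 9.81 / (1 + 1.06)
gamma_d = 2.7 * 9.81 / 2.06
gamma_d = 12.858 kN/m^3


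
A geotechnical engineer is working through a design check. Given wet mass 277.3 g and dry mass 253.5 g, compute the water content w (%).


Using w = (m_wet - m_dry) / m_dry * 100
m_wet - m_dry = 277.3 - 253.5 = 23.8 g
w = 23.8 / 253.5 * 100
w = 9.39 %


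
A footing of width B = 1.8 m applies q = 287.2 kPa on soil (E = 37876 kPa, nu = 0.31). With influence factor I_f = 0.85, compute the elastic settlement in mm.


Using Se = q * B * (1 - nu^2) * I_f / E
1 - nu^2 = 1 - 0.31^2 = 0.9039
Se = 287.2 * 1.8 * 0.9039 * 0.85 / 37876
Se = 0.010487 m
Convert to mm: Se = 0.010487 * 1000 = 10.487 mm


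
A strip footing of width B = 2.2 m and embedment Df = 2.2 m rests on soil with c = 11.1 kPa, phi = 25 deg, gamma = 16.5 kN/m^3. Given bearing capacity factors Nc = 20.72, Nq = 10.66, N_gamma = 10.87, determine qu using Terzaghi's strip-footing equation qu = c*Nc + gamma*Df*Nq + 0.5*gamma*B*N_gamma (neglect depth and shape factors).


Compute qu = c*Nc + gamma*Df*Nq + 0.5*gamma*B*N_gamma
Term 1: 11.1 * 20.72 = 229.992
Term 2: 16.5 * 2.2 * 10.66 = 386.958
Term 3: 0.5 * 16.5 * 2.2 * 10.87 = 197.2905
qu = 229.992 + 386.958 + 197.2905
qu = 814.24 kPa


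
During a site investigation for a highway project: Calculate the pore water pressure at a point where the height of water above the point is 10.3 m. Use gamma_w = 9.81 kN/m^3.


Using u = gamma_w * h_w
u = 9.81 * 10.3
u = 101.04 kPa


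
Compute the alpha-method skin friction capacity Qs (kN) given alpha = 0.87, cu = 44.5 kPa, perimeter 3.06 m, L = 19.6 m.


Result: 2321.97 kN

Derivation:
Using Qs = alpha * cu * perimeter * L
Qs = 0.87 * 44.5 * 3.06 * 19.6
Qs = 2321.97 kN


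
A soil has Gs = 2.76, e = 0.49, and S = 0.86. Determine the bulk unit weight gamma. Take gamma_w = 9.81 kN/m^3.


Using gamma = gamma_w * (Gs + S*e) / (1 + e)
Numerator: Gs + S*e = 2.76 + 0.86*0.49 = 3.1814
Denominator: 1 + e = 1 + 0.49 = 1.49
gamma = 9.81 * 3.1814 / 1.49
gamma = 20.946 kN/m^3


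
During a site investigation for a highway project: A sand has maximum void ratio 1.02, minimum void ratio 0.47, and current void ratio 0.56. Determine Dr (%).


Result: 83.64 %

Derivation:
Using Dr = (e_max - e) / (e_max - e_min) * 100
e_max - e = 1.02 - 0.56 = 0.46
e_max - e_min = 1.02 - 0.47 = 0.55
Dr = 0.46 / 0.55 * 100
Dr = 83.64 %


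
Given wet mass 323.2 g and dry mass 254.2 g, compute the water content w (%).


Using w = (m_wet - m_dry) / m_dry * 100
m_wet - m_dry = 323.2 - 254.2 = 69.0 g
w = 69.0 / 254.2 * 100
w = 27.14 %


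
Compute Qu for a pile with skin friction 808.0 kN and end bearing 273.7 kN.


Using Qu = Qf + Qb
Qu = 808.0 + 273.7
Qu = 1081.7 kN


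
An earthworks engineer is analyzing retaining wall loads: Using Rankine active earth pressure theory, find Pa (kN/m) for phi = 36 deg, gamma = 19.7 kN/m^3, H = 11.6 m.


Compute active earth pressure coefficient:
Ka = tan^2(45 - phi/2) = tan^2(27.0) = 0.259616
Compute active force:
Pa = 0.5 * Ka * gamma * H^2
Pa = 0.5 * 0.259616 * 19.7 * 11.6^2
Pa = 344.1 kN/m


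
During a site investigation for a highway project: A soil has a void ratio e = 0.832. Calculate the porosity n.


Using the relation n = e / (1 + e)
n = 0.832 / (1 + 0.832)
n = 0.832 / 1.832
n = 0.4541


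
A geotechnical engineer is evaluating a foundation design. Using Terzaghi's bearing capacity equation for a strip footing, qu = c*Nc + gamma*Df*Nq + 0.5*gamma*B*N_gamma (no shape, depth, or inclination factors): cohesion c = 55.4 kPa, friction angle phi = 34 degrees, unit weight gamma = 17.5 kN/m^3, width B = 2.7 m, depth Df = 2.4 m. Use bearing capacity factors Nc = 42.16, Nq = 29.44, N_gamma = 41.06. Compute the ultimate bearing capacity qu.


Result: 4542.19 kPa

Derivation:
Compute qu = c*Nc + gamma*Df*Nq + 0.5*gamma*B*N_gamma
Term 1: 55.4 * 42.16 = 2335.664
Term 2: 17.5 * 2.4 * 29.44 = 1236.48
Term 3: 0.5 * 17.5 * 2.7 * 41.06 = 970.0425
qu = 2335.664 + 1236.48 + 970.0425
qu = 4542.19 kPa


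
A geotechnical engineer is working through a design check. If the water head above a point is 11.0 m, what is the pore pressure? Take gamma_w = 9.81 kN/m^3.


Result: 107.91 kPa

Derivation:
Using u = gamma_w * h_w
u = 9.81 * 11.0
u = 107.91 kPa


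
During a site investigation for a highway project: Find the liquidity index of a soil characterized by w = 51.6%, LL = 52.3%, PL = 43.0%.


First compute the plasticity index:
PI = LL - PL = 52.3 - 43.0 = 9.3
Then compute the liquidity index:
LI = (w - PL) / PI
LI = (51.6 - 43.0) / 9.3
LI = 0.925


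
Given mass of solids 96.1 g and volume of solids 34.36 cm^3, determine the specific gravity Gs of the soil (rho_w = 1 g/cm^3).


Using Gs = m_s / (V_s * rho_w)
Since rho_w = 1 g/cm^3:
Gs = 96.1 / 34.36
Gs = 2.797


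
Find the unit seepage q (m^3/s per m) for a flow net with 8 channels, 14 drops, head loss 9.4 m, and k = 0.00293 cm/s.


Result: 0.0001574 m^3/s per m

Derivation:
Convert k to m/s for unit consistency with H:
k = 0.00293 cm/s = 0.00293 / 100 m/s = 2.93e-05 m/s
Using q = k * H * Nf / Nd
Nf / Nd = 8 / 14 = 0.5714
q = 2.93e-05 * 9.4 * 0.5714
q = 0.0001574 m^3/s per m


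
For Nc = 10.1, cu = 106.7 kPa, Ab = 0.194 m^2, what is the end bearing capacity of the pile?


Result: 209.07 kN

Derivation:
Using Qb = Nc * cu * Ab
Qb = 10.1 * 106.7 * 0.194
Qb = 209.07 kN


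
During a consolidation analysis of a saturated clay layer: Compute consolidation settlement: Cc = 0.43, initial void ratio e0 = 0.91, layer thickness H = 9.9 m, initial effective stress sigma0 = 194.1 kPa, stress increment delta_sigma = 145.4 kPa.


Result: 0.5412 m

Derivation:
Using Sc = Cc * H / (1 + e0) * log10((sigma0 + delta_sigma) / sigma0)
Stress ratio = (194.1 + 145.4) / 194.1 = 1.7491
log10(1.7491) = 0.242814
Cc * H / (1 + e0) = 0.43 * 9.9 / (1 + 0.91) = 2.2288
Sc = 2.2288 * 0.242814
Sc = 0.5412 m


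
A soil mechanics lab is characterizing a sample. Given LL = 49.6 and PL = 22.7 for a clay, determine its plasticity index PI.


Result: 26.9

Derivation:
Using PI = LL - PL
PI = 49.6 - 22.7
PI = 26.9


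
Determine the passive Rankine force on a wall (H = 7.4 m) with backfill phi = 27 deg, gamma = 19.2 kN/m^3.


Result: 1399.9 kN/m

Derivation:
Compute passive earth pressure coefficient:
Kp = tan^2(45 + phi/2) = tan^2(58.5) = 2.66294
Compute passive force:
Pp = 0.5 * Kp * gamma * H^2
Pp = 0.5 * 2.66294 * 19.2 * 7.4^2
Pp = 1399.9 kN/m


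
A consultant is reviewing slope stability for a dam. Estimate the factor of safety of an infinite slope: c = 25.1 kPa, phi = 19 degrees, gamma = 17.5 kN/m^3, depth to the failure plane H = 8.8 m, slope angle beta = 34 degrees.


Using Fs = c / (gamma*H*sin(beta)*cos(beta)) + tan(phi)/tan(beta)
Cohesion contribution = 25.1 / (17.5*8.8*sin(34)*cos(34))
Cohesion contribution = 0.351574
Friction contribution = tan(19)/tan(34) = 0.510487
Fs = 0.351574 + 0.510487
Fs = 0.862


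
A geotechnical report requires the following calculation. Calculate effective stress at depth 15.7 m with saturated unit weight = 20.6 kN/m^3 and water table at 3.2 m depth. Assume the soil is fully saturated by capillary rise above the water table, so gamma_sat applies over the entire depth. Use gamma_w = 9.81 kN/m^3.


Result: 200.8 kPa

Derivation:
Total stress = gamma_sat * depth
sigma = 20.6 * 15.7 = 323.42 kPa
Pore water pressure u = gamma_w * (depth - d_wt)
u = 9.81 * (15.7 - 3.2) = 122.625 kPa
Effective stress = sigma - u
sigma' = 323.42 - 122.625 = 200.8 kPa


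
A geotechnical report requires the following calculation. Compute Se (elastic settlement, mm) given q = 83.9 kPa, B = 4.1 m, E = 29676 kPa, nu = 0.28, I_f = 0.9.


Using Se = q * B * (1 - nu^2) * I_f / E
1 - nu^2 = 1 - 0.28^2 = 0.9216
Se = 83.9 * 4.1 * 0.9216 * 0.9 / 29676
Se = 0.009614 m
Convert to mm: Se = 0.009614 * 1000 = 9.614 mm


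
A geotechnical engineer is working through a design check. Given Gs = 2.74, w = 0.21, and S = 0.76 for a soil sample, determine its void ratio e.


Result: 0.7571

Derivation:
Using the relation e = Gs * w / S
e = 2.74 * 0.21 / 0.76
e = 0.7571


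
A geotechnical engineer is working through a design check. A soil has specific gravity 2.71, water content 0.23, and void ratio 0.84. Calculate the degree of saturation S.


Using S = Gs * w / e
S = 2.71 * 0.23 / 0.84
S = 0.742


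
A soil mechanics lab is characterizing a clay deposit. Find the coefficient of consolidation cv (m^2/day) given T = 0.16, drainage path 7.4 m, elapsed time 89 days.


Result: 0.09844 m^2/day

Derivation:
Using cv = T * H_dr^2 / t
H_dr^2 = 7.4^2 = 54.76
cv = 0.16 * 54.76 / 89
cv = 0.09844 m^2/day


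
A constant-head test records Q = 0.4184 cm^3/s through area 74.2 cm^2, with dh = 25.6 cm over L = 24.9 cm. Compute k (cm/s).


Compute hydraulic gradient:
i = dh / L = 25.6 / 24.9 = 1.02811
Then apply Darcy's law:
k = Q / (A * i)
k = 0.4184 / (74.2 * 1.02811)
k = 0.4184 / 76.2859
k = 0.005485 cm/s


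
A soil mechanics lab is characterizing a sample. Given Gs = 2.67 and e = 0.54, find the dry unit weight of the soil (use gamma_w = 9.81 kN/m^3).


Using gamma_d = Gs * gamma_w / (1 + e)
gamma_d = 2.67 * 9.81 / (1 + 0.54)
gamma_d = 2.67 * 9.81 / 1.54
gamma_d = 17.008 kN/m^3


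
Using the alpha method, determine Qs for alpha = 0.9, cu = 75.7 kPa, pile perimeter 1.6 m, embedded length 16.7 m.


Result: 1820.43 kN

Derivation:
Using Qs = alpha * cu * perimeter * L
Qs = 0.9 * 75.7 * 1.6 * 16.7
Qs = 1820.43 kN


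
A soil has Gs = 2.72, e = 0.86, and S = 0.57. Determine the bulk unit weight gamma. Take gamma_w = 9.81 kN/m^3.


Result: 16.931 kN/m^3

Derivation:
Using gamma = gamma_w * (Gs + S*e) / (1 + e)
Numerator: Gs + S*e = 2.72 + 0.57*0.86 = 3.2102
Denominator: 1 + e = 1 + 0.86 = 1.86
gamma = 9.81 * 3.2102 / 1.86
gamma = 16.931 kN/m^3


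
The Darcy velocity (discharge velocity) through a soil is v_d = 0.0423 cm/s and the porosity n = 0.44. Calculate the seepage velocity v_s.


Result: 0.09614 cm/s

Derivation:
Using v_s = v_d / n
v_s = 0.0423 / 0.44
v_s = 0.09614 cm/s


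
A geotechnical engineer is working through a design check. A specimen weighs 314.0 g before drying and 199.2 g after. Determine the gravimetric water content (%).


Using w = (m_wet - m_dry) / m_dry * 100
m_wet - m_dry = 314.0 - 199.2 = 114.8 g
w = 114.8 / 199.2 * 100
w = 57.63 %


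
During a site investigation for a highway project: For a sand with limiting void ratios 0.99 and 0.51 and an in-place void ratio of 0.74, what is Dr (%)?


Result: 52.08 %

Derivation:
Using Dr = (e_max - e) / (e_max - e_min) * 100
e_max - e = 0.99 - 0.74 = 0.25
e_max - e_min = 0.99 - 0.51 = 0.48
Dr = 0.25 / 0.48 * 100
Dr = 52.08 %


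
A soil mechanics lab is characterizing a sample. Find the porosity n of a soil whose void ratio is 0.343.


Using the relation n = e / (1 + e)
n = 0.343 / (1 + 0.343)
n = 0.343 / 1.343
n = 0.2554


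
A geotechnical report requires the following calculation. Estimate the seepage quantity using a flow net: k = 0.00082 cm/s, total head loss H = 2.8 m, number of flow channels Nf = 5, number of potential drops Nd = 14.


Convert k to m/s for unit consistency with H:
k = 0.00082 cm/s = 0.00082 / 100 m/s = 8.2e-06 m/s
Using q = k * H * Nf / Nd
Nf / Nd = 5 / 14 = 0.3571
q = 8.2e-06 * 2.8 * 0.3571
q = 8.2e-06 m^3/s per m


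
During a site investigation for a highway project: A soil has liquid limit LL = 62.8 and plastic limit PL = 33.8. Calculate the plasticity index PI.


Using PI = LL - PL
PI = 62.8 - 33.8
PI = 29.0
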